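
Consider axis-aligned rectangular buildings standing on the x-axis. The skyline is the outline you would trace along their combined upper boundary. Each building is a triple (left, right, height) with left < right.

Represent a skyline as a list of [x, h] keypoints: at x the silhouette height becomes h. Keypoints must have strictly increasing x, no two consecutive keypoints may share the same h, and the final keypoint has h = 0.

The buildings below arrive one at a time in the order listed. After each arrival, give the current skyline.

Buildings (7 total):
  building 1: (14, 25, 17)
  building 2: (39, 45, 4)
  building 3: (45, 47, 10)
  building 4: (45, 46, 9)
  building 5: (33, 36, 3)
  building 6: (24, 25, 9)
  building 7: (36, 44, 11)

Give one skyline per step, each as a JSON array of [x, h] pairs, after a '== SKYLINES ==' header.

== SKYLINES ==
[[14,17],[25,0]]
[[14,17],[25,0],[39,4],[45,0]]
[[14,17],[25,0],[39,4],[45,10],[47,0]]
[[14,17],[25,0],[39,4],[45,10],[47,0]]
[[14,17],[25,0],[33,3],[36,0],[39,4],[45,10],[47,0]]
[[14,17],[25,0],[33,3],[36,0],[39,4],[45,10],[47,0]]
[[14,17],[25,0],[33,3],[36,11],[44,4],[45,10],[47,0]]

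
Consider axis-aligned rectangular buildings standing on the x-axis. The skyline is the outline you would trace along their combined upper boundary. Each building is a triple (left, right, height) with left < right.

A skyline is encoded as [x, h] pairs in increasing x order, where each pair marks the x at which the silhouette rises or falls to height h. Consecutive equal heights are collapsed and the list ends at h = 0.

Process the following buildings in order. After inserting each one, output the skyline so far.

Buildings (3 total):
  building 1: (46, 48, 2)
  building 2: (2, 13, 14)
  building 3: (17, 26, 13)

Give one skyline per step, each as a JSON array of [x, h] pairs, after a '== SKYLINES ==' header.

== SKYLINES ==
[[46,2],[48,0]]
[[2,14],[13,0],[46,2],[48,0]]
[[2,14],[13,0],[17,13],[26,0],[46,2],[48,0]]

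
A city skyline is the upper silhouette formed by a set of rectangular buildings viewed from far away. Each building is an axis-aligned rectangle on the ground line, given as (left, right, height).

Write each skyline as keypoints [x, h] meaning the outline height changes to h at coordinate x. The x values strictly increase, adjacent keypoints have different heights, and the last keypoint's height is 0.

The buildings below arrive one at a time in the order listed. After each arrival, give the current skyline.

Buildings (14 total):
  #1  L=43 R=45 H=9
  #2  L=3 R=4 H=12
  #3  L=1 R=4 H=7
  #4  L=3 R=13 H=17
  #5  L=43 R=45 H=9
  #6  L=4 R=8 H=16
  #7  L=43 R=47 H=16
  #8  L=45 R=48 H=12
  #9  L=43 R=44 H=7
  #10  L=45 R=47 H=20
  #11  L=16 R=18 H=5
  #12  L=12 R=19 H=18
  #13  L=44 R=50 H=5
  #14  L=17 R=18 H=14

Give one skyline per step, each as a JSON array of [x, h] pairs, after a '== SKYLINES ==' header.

== SKYLINES ==
[[43,9],[45,0]]
[[3,12],[4,0],[43,9],[45,0]]
[[1,7],[3,12],[4,0],[43,9],[45,0]]
[[1,7],[3,17],[13,0],[43,9],[45,0]]
[[1,7],[3,17],[13,0],[43,9],[45,0]]
[[1,7],[3,17],[13,0],[43,9],[45,0]]
[[1,7],[3,17],[13,0],[43,16],[47,0]]
[[1,7],[3,17],[13,0],[43,16],[47,12],[48,0]]
[[1,7],[3,17],[13,0],[43,16],[47,12],[48,0]]
[[1,7],[3,17],[13,0],[43,16],[45,20],[47,12],[48,0]]
[[1,7],[3,17],[13,0],[16,5],[18,0],[43,16],[45,20],[47,12],[48,0]]
[[1,7],[3,17],[12,18],[19,0],[43,16],[45,20],[47,12],[48,0]]
[[1,7],[3,17],[12,18],[19,0],[43,16],[45,20],[47,12],[48,5],[50,0]]
[[1,7],[3,17],[12,18],[19,0],[43,16],[45,20],[47,12],[48,5],[50,0]]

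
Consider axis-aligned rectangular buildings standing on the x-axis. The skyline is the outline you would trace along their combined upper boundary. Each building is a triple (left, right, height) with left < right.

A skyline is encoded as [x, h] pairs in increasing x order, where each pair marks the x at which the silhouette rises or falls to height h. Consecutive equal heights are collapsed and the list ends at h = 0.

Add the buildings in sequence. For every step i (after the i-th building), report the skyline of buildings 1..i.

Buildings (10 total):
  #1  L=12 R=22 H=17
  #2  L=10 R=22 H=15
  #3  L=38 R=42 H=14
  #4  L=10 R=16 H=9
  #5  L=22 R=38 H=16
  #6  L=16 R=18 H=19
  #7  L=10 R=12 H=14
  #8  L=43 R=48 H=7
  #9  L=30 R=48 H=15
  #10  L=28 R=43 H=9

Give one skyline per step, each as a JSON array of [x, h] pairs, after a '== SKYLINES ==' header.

== SKYLINES ==
[[12,17],[22,0]]
[[10,15],[12,17],[22,0]]
[[10,15],[12,17],[22,0],[38,14],[42,0]]
[[10,15],[12,17],[22,0],[38,14],[42,0]]
[[10,15],[12,17],[22,16],[38,14],[42,0]]
[[10,15],[12,17],[16,19],[18,17],[22,16],[38,14],[42,0]]
[[10,15],[12,17],[16,19],[18,17],[22,16],[38,14],[42,0]]
[[10,15],[12,17],[16,19],[18,17],[22,16],[38,14],[42,0],[43,7],[48,0]]
[[10,15],[12,17],[16,19],[18,17],[22,16],[38,15],[48,0]]
[[10,15],[12,17],[16,19],[18,17],[22,16],[38,15],[48,0]]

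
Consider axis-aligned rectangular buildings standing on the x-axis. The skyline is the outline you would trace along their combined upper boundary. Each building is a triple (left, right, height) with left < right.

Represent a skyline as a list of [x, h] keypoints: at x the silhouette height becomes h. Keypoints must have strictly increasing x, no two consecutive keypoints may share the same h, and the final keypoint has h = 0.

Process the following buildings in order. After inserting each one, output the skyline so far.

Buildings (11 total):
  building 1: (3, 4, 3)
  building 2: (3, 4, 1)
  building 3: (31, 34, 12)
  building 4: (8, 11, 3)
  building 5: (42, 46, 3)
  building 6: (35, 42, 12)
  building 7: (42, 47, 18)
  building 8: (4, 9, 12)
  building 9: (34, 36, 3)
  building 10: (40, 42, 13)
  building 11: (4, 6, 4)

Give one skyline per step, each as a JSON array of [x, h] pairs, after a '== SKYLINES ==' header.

== SKYLINES ==
[[3,3],[4,0]]
[[3,3],[4,0]]
[[3,3],[4,0],[31,12],[34,0]]
[[3,3],[4,0],[8,3],[11,0],[31,12],[34,0]]
[[3,3],[4,0],[8,3],[11,0],[31,12],[34,0],[42,3],[46,0]]
[[3,3],[4,0],[8,3],[11,0],[31,12],[34,0],[35,12],[42,3],[46,0]]
[[3,3],[4,0],[8,3],[11,0],[31,12],[34,0],[35,12],[42,18],[47,0]]
[[3,3],[4,12],[9,3],[11,0],[31,12],[34,0],[35,12],[42,18],[47,0]]
[[3,3],[4,12],[9,3],[11,0],[31,12],[34,3],[35,12],[42,18],[47,0]]
[[3,3],[4,12],[9,3],[11,0],[31,12],[34,3],[35,12],[40,13],[42,18],[47,0]]
[[3,3],[4,12],[9,3],[11,0],[31,12],[34,3],[35,12],[40,13],[42,18],[47,0]]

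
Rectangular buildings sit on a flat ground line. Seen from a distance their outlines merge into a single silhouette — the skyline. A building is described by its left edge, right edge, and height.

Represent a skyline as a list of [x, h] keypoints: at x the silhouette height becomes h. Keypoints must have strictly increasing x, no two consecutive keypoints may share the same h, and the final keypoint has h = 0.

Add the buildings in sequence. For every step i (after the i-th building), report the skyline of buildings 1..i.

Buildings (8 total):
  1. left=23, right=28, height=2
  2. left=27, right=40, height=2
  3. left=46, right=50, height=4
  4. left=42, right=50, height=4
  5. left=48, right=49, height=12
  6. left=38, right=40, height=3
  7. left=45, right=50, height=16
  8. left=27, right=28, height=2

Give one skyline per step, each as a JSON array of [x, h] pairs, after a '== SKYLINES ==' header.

== SKYLINES ==
[[23,2],[28,0]]
[[23,2],[40,0]]
[[23,2],[40,0],[46,4],[50,0]]
[[23,2],[40,0],[42,4],[50,0]]
[[23,2],[40,0],[42,4],[48,12],[49,4],[50,0]]
[[23,2],[38,3],[40,0],[42,4],[48,12],[49,4],[50,0]]
[[23,2],[38,3],[40,0],[42,4],[45,16],[50,0]]
[[23,2],[38,3],[40,0],[42,4],[45,16],[50,0]]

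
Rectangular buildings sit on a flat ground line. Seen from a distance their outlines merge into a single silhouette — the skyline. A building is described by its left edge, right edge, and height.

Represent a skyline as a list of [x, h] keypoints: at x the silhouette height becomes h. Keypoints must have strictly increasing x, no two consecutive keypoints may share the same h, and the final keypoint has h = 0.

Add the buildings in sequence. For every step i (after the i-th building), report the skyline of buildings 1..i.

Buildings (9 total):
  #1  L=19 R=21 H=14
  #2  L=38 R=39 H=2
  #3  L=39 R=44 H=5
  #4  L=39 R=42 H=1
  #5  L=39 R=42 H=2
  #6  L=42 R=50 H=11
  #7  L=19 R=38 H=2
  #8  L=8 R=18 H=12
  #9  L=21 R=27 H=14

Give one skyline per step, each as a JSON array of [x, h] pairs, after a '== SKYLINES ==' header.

== SKYLINES ==
[[19,14],[21,0]]
[[19,14],[21,0],[38,2],[39,0]]
[[19,14],[21,0],[38,2],[39,5],[44,0]]
[[19,14],[21,0],[38,2],[39,5],[44,0]]
[[19,14],[21,0],[38,2],[39,5],[44,0]]
[[19,14],[21,0],[38,2],[39,5],[42,11],[50,0]]
[[19,14],[21,2],[39,5],[42,11],[50,0]]
[[8,12],[18,0],[19,14],[21,2],[39,5],[42,11],[50,0]]
[[8,12],[18,0],[19,14],[27,2],[39,5],[42,11],[50,0]]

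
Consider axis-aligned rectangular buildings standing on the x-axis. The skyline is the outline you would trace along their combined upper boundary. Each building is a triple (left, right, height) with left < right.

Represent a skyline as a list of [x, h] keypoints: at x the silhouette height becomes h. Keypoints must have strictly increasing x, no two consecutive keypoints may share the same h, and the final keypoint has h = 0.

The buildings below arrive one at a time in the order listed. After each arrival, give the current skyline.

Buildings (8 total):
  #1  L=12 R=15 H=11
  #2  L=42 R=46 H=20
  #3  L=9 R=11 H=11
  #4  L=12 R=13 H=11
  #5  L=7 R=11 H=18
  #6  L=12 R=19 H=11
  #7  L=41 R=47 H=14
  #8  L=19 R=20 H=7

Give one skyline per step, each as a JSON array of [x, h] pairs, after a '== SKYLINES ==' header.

== SKYLINES ==
[[12,11],[15,0]]
[[12,11],[15,0],[42,20],[46,0]]
[[9,11],[11,0],[12,11],[15,0],[42,20],[46,0]]
[[9,11],[11,0],[12,11],[15,0],[42,20],[46,0]]
[[7,18],[11,0],[12,11],[15,0],[42,20],[46,0]]
[[7,18],[11,0],[12,11],[19,0],[42,20],[46,0]]
[[7,18],[11,0],[12,11],[19,0],[41,14],[42,20],[46,14],[47,0]]
[[7,18],[11,0],[12,11],[19,7],[20,0],[41,14],[42,20],[46,14],[47,0]]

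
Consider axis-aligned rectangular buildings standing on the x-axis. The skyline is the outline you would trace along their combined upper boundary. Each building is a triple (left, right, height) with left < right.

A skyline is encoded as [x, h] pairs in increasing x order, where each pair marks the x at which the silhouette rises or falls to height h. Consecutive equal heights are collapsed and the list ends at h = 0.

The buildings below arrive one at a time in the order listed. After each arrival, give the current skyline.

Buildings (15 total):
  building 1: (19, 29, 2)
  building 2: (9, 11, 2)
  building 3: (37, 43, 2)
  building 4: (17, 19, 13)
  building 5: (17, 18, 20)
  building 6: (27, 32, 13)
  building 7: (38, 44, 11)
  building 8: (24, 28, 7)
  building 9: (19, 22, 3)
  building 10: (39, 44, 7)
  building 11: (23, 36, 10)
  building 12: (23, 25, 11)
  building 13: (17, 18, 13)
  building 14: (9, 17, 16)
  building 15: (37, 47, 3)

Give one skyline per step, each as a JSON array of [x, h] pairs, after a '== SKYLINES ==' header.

== SKYLINES ==
[[19,2],[29,0]]
[[9,2],[11,0],[19,2],[29,0]]
[[9,2],[11,0],[19,2],[29,0],[37,2],[43,0]]
[[9,2],[11,0],[17,13],[19,2],[29,0],[37,2],[43,0]]
[[9,2],[11,0],[17,20],[18,13],[19,2],[29,0],[37,2],[43,0]]
[[9,2],[11,0],[17,20],[18,13],[19,2],[27,13],[32,0],[37,2],[43,0]]
[[9,2],[11,0],[17,20],[18,13],[19,2],[27,13],[32,0],[37,2],[38,11],[44,0]]
[[9,2],[11,0],[17,20],[18,13],[19,2],[24,7],[27,13],[32,0],[37,2],[38,11],[44,0]]
[[9,2],[11,0],[17,20],[18,13],[19,3],[22,2],[24,7],[27,13],[32,0],[37,2],[38,11],[44,0]]
[[9,2],[11,0],[17,20],[18,13],[19,3],[22,2],[24,7],[27,13],[32,0],[37,2],[38,11],[44,0]]
[[9,2],[11,0],[17,20],[18,13],[19,3],[22,2],[23,10],[27,13],[32,10],[36,0],[37,2],[38,11],[44,0]]
[[9,2],[11,0],[17,20],[18,13],[19,3],[22,2],[23,11],[25,10],[27,13],[32,10],[36,0],[37,2],[38,11],[44,0]]
[[9,2],[11,0],[17,20],[18,13],[19,3],[22,2],[23,11],[25,10],[27,13],[32,10],[36,0],[37,2],[38,11],[44,0]]
[[9,16],[17,20],[18,13],[19,3],[22,2],[23,11],[25,10],[27,13],[32,10],[36,0],[37,2],[38,11],[44,0]]
[[9,16],[17,20],[18,13],[19,3],[22,2],[23,11],[25,10],[27,13],[32,10],[36,0],[37,3],[38,11],[44,3],[47,0]]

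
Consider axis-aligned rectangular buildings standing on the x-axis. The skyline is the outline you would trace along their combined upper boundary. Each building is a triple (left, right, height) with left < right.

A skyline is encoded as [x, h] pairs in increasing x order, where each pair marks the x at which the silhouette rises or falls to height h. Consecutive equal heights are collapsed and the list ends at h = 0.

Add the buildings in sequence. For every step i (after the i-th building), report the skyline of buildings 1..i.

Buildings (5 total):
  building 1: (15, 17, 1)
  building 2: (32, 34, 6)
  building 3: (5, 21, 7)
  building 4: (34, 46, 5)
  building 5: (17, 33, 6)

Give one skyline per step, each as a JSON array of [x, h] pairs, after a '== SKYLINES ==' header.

== SKYLINES ==
[[15,1],[17,0]]
[[15,1],[17,0],[32,6],[34,0]]
[[5,7],[21,0],[32,6],[34,0]]
[[5,7],[21,0],[32,6],[34,5],[46,0]]
[[5,7],[21,6],[34,5],[46,0]]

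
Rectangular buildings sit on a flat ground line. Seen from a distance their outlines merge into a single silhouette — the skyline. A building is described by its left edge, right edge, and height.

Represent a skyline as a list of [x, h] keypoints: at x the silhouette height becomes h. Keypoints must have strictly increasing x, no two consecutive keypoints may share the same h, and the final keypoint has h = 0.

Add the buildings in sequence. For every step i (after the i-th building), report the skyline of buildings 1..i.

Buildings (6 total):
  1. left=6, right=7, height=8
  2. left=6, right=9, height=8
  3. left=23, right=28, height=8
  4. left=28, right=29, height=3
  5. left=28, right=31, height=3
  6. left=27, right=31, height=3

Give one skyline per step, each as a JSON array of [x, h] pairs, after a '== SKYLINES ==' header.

== SKYLINES ==
[[6,8],[7,0]]
[[6,8],[9,0]]
[[6,8],[9,0],[23,8],[28,0]]
[[6,8],[9,0],[23,8],[28,3],[29,0]]
[[6,8],[9,0],[23,8],[28,3],[31,0]]
[[6,8],[9,0],[23,8],[28,3],[31,0]]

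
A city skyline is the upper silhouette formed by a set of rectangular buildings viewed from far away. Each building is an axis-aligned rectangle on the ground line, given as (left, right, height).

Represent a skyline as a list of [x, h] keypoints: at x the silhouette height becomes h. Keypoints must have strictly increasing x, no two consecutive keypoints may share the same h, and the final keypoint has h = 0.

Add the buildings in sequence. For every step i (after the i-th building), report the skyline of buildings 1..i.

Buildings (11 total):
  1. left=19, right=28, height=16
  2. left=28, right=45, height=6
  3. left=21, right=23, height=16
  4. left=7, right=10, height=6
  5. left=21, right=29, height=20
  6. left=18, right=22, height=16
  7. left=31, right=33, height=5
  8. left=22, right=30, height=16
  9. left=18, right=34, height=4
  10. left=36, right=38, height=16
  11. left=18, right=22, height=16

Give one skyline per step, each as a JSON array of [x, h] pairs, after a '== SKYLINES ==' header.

== SKYLINES ==
[[19,16],[28,0]]
[[19,16],[28,6],[45,0]]
[[19,16],[28,6],[45,0]]
[[7,6],[10,0],[19,16],[28,6],[45,0]]
[[7,6],[10,0],[19,16],[21,20],[29,6],[45,0]]
[[7,6],[10,0],[18,16],[21,20],[29,6],[45,0]]
[[7,6],[10,0],[18,16],[21,20],[29,6],[45,0]]
[[7,6],[10,0],[18,16],[21,20],[29,16],[30,6],[45,0]]
[[7,6],[10,0],[18,16],[21,20],[29,16],[30,6],[45,0]]
[[7,6],[10,0],[18,16],[21,20],[29,16],[30,6],[36,16],[38,6],[45,0]]
[[7,6],[10,0],[18,16],[21,20],[29,16],[30,6],[36,16],[38,6],[45,0]]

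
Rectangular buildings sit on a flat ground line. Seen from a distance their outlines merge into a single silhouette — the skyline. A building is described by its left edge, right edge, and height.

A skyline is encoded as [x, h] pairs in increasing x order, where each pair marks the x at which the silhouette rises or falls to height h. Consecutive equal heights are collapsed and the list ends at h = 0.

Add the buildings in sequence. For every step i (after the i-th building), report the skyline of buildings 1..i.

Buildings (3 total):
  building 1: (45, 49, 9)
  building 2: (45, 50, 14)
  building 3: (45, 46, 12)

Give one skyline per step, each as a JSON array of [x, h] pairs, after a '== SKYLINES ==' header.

== SKYLINES ==
[[45,9],[49,0]]
[[45,14],[50,0]]
[[45,14],[50,0]]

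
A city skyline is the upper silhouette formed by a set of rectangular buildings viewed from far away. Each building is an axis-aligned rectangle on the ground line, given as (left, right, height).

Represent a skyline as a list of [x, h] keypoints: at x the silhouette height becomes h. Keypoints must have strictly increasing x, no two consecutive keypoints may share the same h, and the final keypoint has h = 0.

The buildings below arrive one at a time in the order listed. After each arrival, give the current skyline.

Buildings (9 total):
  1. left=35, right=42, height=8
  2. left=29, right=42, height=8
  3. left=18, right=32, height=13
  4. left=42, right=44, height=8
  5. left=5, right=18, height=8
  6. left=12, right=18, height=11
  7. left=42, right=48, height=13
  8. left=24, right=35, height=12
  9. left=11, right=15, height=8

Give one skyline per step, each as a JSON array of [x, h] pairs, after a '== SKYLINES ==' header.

== SKYLINES ==
[[35,8],[42,0]]
[[29,8],[42,0]]
[[18,13],[32,8],[42,0]]
[[18,13],[32,8],[44,0]]
[[5,8],[18,13],[32,8],[44,0]]
[[5,8],[12,11],[18,13],[32,8],[44,0]]
[[5,8],[12,11],[18,13],[32,8],[42,13],[48,0]]
[[5,8],[12,11],[18,13],[32,12],[35,8],[42,13],[48,0]]
[[5,8],[12,11],[18,13],[32,12],[35,8],[42,13],[48,0]]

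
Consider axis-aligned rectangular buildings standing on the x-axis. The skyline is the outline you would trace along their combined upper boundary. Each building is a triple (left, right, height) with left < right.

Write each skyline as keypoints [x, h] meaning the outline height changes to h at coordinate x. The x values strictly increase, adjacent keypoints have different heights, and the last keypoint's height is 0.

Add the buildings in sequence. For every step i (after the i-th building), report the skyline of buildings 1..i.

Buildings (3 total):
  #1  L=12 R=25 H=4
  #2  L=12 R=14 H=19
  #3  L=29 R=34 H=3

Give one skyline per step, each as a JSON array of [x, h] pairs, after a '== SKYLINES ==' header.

== SKYLINES ==
[[12,4],[25,0]]
[[12,19],[14,4],[25,0]]
[[12,19],[14,4],[25,0],[29,3],[34,0]]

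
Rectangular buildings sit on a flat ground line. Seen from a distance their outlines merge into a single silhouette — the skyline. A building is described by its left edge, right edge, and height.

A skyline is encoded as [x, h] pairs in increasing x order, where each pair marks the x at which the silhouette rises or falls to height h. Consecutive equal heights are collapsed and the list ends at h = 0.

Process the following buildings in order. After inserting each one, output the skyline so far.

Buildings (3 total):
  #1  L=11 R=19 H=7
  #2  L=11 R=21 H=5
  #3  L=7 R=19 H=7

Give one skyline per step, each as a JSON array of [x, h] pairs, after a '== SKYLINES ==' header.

== SKYLINES ==
[[11,7],[19,0]]
[[11,7],[19,5],[21,0]]
[[7,7],[19,5],[21,0]]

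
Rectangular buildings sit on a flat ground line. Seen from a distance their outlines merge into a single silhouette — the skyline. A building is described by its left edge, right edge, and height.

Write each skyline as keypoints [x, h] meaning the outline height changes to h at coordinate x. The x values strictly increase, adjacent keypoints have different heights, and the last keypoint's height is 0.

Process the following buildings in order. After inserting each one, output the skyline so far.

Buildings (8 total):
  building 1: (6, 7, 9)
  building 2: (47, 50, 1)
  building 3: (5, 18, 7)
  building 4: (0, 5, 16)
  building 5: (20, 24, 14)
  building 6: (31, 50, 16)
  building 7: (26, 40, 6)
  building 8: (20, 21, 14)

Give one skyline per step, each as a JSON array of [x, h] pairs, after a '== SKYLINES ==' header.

== SKYLINES ==
[[6,9],[7,0]]
[[6,9],[7,0],[47,1],[50,0]]
[[5,7],[6,9],[7,7],[18,0],[47,1],[50,0]]
[[0,16],[5,7],[6,9],[7,7],[18,0],[47,1],[50,0]]
[[0,16],[5,7],[6,9],[7,7],[18,0],[20,14],[24,0],[47,1],[50,0]]
[[0,16],[5,7],[6,9],[7,7],[18,0],[20,14],[24,0],[31,16],[50,0]]
[[0,16],[5,7],[6,9],[7,7],[18,0],[20,14],[24,0],[26,6],[31,16],[50,0]]
[[0,16],[5,7],[6,9],[7,7],[18,0],[20,14],[24,0],[26,6],[31,16],[50,0]]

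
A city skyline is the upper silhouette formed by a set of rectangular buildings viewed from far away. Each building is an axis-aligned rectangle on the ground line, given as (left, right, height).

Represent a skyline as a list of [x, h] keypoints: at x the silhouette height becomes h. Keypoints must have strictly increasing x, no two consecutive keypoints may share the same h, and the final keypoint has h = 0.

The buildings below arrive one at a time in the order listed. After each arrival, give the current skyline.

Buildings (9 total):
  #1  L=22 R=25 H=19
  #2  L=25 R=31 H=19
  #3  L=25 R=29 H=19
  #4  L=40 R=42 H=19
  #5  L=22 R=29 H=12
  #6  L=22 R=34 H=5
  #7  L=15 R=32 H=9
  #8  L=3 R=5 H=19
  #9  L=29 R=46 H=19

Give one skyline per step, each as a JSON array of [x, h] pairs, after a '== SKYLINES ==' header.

== SKYLINES ==
[[22,19],[25,0]]
[[22,19],[31,0]]
[[22,19],[31,0]]
[[22,19],[31,0],[40,19],[42,0]]
[[22,19],[31,0],[40,19],[42,0]]
[[22,19],[31,5],[34,0],[40,19],[42,0]]
[[15,9],[22,19],[31,9],[32,5],[34,0],[40,19],[42,0]]
[[3,19],[5,0],[15,9],[22,19],[31,9],[32,5],[34,0],[40,19],[42,0]]
[[3,19],[5,0],[15,9],[22,19],[46,0]]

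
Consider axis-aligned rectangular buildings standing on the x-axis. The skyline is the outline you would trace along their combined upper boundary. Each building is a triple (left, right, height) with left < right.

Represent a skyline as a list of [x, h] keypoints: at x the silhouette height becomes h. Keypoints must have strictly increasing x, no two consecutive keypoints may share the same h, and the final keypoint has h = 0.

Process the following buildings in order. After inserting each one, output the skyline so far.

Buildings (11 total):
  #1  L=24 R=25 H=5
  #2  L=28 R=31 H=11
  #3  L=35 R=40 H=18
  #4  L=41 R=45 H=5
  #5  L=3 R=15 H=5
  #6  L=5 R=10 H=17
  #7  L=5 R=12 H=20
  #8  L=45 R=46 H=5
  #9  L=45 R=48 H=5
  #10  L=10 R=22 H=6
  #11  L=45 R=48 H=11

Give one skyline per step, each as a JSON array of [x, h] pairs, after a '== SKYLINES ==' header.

== SKYLINES ==
[[24,5],[25,0]]
[[24,5],[25,0],[28,11],[31,0]]
[[24,5],[25,0],[28,11],[31,0],[35,18],[40,0]]
[[24,5],[25,0],[28,11],[31,0],[35,18],[40,0],[41,5],[45,0]]
[[3,5],[15,0],[24,5],[25,0],[28,11],[31,0],[35,18],[40,0],[41,5],[45,0]]
[[3,5],[5,17],[10,5],[15,0],[24,5],[25,0],[28,11],[31,0],[35,18],[40,0],[41,5],[45,0]]
[[3,5],[5,20],[12,5],[15,0],[24,5],[25,0],[28,11],[31,0],[35,18],[40,0],[41,5],[45,0]]
[[3,5],[5,20],[12,5],[15,0],[24,5],[25,0],[28,11],[31,0],[35,18],[40,0],[41,5],[46,0]]
[[3,5],[5,20],[12,5],[15,0],[24,5],[25,0],[28,11],[31,0],[35,18],[40,0],[41,5],[48,0]]
[[3,5],[5,20],[12,6],[22,0],[24,5],[25,0],[28,11],[31,0],[35,18],[40,0],[41,5],[48,0]]
[[3,5],[5,20],[12,6],[22,0],[24,5],[25,0],[28,11],[31,0],[35,18],[40,0],[41,5],[45,11],[48,0]]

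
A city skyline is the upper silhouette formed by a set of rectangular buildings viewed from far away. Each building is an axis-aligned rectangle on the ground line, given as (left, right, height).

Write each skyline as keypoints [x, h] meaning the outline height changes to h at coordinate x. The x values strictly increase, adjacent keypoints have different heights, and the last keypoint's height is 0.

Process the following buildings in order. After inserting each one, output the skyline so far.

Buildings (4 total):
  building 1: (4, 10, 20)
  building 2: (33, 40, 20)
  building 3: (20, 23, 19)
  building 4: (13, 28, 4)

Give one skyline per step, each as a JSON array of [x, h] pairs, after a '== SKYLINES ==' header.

== SKYLINES ==
[[4,20],[10,0]]
[[4,20],[10,0],[33,20],[40,0]]
[[4,20],[10,0],[20,19],[23,0],[33,20],[40,0]]
[[4,20],[10,0],[13,4],[20,19],[23,4],[28,0],[33,20],[40,0]]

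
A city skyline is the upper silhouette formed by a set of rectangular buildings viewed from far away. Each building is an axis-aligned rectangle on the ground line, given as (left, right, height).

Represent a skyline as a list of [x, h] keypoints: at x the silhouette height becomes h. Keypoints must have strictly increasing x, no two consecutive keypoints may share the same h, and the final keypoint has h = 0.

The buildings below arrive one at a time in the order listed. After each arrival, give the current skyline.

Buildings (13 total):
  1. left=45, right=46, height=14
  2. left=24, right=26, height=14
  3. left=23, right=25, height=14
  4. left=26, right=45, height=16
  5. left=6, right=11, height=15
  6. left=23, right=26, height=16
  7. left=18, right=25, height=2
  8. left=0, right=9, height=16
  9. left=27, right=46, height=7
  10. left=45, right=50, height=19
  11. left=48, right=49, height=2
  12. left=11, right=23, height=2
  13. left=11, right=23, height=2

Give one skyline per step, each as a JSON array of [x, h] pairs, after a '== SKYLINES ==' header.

== SKYLINES ==
[[45,14],[46,0]]
[[24,14],[26,0],[45,14],[46,0]]
[[23,14],[26,0],[45,14],[46,0]]
[[23,14],[26,16],[45,14],[46,0]]
[[6,15],[11,0],[23,14],[26,16],[45,14],[46,0]]
[[6,15],[11,0],[23,16],[45,14],[46,0]]
[[6,15],[11,0],[18,2],[23,16],[45,14],[46,0]]
[[0,16],[9,15],[11,0],[18,2],[23,16],[45,14],[46,0]]
[[0,16],[9,15],[11,0],[18,2],[23,16],[45,14],[46,0]]
[[0,16],[9,15],[11,0],[18,2],[23,16],[45,19],[50,0]]
[[0,16],[9,15],[11,0],[18,2],[23,16],[45,19],[50,0]]
[[0,16],[9,15],[11,2],[23,16],[45,19],[50,0]]
[[0,16],[9,15],[11,2],[23,16],[45,19],[50,0]]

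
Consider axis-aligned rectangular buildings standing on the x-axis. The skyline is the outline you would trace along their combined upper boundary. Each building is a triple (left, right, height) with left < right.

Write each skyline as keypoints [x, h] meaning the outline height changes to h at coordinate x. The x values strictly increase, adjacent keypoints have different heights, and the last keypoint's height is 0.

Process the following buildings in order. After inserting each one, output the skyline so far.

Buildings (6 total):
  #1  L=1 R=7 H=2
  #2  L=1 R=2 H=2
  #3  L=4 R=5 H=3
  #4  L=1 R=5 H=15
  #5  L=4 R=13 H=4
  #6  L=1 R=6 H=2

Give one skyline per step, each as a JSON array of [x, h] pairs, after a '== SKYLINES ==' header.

== SKYLINES ==
[[1,2],[7,0]]
[[1,2],[7,0]]
[[1,2],[4,3],[5,2],[7,0]]
[[1,15],[5,2],[7,0]]
[[1,15],[5,4],[13,0]]
[[1,15],[5,4],[13,0]]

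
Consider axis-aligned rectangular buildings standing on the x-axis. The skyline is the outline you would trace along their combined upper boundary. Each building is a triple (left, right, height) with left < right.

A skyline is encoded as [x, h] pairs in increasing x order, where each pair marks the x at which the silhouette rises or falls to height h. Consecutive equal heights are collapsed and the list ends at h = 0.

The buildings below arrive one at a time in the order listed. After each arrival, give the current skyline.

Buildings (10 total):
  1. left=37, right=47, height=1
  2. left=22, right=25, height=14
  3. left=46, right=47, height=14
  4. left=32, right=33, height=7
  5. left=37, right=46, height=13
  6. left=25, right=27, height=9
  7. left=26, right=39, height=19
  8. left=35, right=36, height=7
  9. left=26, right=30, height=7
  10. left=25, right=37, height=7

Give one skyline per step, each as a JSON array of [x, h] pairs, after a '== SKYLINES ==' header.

== SKYLINES ==
[[37,1],[47,0]]
[[22,14],[25,0],[37,1],[47,0]]
[[22,14],[25,0],[37,1],[46,14],[47,0]]
[[22,14],[25,0],[32,7],[33,0],[37,1],[46,14],[47,0]]
[[22,14],[25,0],[32,7],[33,0],[37,13],[46,14],[47,0]]
[[22,14],[25,9],[27,0],[32,7],[33,0],[37,13],[46,14],[47,0]]
[[22,14],[25,9],[26,19],[39,13],[46,14],[47,0]]
[[22,14],[25,9],[26,19],[39,13],[46,14],[47,0]]
[[22,14],[25,9],[26,19],[39,13],[46,14],[47,0]]
[[22,14],[25,9],[26,19],[39,13],[46,14],[47,0]]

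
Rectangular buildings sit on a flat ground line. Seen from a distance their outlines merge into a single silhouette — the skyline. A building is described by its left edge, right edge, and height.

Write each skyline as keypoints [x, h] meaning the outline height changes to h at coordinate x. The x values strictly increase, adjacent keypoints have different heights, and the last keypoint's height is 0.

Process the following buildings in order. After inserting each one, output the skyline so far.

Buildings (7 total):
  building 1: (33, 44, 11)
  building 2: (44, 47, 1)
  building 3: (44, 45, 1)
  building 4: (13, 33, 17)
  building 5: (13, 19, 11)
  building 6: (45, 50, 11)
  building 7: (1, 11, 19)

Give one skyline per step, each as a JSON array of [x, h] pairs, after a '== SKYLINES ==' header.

== SKYLINES ==
[[33,11],[44,0]]
[[33,11],[44,1],[47,0]]
[[33,11],[44,1],[47,0]]
[[13,17],[33,11],[44,1],[47,0]]
[[13,17],[33,11],[44,1],[47,0]]
[[13,17],[33,11],[44,1],[45,11],[50,0]]
[[1,19],[11,0],[13,17],[33,11],[44,1],[45,11],[50,0]]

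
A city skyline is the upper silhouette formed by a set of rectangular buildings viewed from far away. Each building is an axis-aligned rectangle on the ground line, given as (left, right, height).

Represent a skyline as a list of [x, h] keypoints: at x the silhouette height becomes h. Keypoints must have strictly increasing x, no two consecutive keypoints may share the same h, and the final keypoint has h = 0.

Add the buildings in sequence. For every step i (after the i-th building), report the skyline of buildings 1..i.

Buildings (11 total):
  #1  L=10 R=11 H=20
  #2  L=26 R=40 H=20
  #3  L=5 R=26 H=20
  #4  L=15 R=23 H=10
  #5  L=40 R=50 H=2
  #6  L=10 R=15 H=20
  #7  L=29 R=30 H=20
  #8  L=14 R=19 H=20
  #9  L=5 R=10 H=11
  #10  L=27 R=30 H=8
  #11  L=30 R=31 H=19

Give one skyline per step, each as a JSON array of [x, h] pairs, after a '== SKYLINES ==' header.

== SKYLINES ==
[[10,20],[11,0]]
[[10,20],[11,0],[26,20],[40,0]]
[[5,20],[40,0]]
[[5,20],[40,0]]
[[5,20],[40,2],[50,0]]
[[5,20],[40,2],[50,0]]
[[5,20],[40,2],[50,0]]
[[5,20],[40,2],[50,0]]
[[5,20],[40,2],[50,0]]
[[5,20],[40,2],[50,0]]
[[5,20],[40,2],[50,0]]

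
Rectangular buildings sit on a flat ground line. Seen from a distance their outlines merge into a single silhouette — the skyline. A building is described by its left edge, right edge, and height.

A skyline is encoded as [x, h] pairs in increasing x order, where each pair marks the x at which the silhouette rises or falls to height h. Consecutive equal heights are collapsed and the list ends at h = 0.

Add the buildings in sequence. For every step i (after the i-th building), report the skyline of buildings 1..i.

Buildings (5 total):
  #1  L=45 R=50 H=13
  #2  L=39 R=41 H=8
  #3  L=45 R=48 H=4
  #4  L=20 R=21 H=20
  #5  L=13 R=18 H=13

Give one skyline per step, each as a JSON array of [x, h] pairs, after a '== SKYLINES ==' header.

== SKYLINES ==
[[45,13],[50,0]]
[[39,8],[41,0],[45,13],[50,0]]
[[39,8],[41,0],[45,13],[50,0]]
[[20,20],[21,0],[39,8],[41,0],[45,13],[50,0]]
[[13,13],[18,0],[20,20],[21,0],[39,8],[41,0],[45,13],[50,0]]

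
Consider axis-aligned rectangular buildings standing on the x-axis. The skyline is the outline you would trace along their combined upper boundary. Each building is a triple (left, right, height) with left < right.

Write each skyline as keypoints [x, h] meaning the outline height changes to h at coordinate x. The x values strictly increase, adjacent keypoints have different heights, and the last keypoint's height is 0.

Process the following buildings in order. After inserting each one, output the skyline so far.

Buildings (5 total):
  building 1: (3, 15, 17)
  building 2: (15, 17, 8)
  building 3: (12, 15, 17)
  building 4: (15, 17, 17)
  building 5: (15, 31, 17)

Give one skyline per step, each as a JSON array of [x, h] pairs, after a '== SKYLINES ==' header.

== SKYLINES ==
[[3,17],[15,0]]
[[3,17],[15,8],[17,0]]
[[3,17],[15,8],[17,0]]
[[3,17],[17,0]]
[[3,17],[31,0]]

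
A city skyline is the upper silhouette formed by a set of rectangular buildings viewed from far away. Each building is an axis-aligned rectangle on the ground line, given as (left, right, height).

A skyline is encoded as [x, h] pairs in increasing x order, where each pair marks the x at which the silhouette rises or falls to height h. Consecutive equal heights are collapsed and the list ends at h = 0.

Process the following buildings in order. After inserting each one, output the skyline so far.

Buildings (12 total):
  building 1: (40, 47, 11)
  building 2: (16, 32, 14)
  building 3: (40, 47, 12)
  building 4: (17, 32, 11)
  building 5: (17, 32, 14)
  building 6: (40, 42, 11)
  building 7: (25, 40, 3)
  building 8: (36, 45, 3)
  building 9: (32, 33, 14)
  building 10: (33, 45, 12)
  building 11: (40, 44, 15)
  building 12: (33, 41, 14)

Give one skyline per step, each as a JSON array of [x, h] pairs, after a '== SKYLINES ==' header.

== SKYLINES ==
[[40,11],[47,0]]
[[16,14],[32,0],[40,11],[47,0]]
[[16,14],[32,0],[40,12],[47,0]]
[[16,14],[32,0],[40,12],[47,0]]
[[16,14],[32,0],[40,12],[47,0]]
[[16,14],[32,0],[40,12],[47,0]]
[[16,14],[32,3],[40,12],[47,0]]
[[16,14],[32,3],[40,12],[47,0]]
[[16,14],[33,3],[40,12],[47,0]]
[[16,14],[33,12],[47,0]]
[[16,14],[33,12],[40,15],[44,12],[47,0]]
[[16,14],[40,15],[44,12],[47,0]]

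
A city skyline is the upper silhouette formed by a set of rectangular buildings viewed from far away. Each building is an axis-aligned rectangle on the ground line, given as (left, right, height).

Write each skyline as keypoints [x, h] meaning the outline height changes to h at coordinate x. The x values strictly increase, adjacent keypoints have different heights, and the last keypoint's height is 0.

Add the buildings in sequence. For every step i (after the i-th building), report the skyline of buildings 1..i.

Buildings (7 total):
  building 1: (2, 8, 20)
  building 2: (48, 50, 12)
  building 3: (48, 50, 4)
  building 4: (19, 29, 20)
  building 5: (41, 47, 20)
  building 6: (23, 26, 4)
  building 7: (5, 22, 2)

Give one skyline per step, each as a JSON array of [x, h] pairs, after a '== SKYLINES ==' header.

== SKYLINES ==
[[2,20],[8,0]]
[[2,20],[8,0],[48,12],[50,0]]
[[2,20],[8,0],[48,12],[50,0]]
[[2,20],[8,0],[19,20],[29,0],[48,12],[50,0]]
[[2,20],[8,0],[19,20],[29,0],[41,20],[47,0],[48,12],[50,0]]
[[2,20],[8,0],[19,20],[29,0],[41,20],[47,0],[48,12],[50,0]]
[[2,20],[8,2],[19,20],[29,0],[41,20],[47,0],[48,12],[50,0]]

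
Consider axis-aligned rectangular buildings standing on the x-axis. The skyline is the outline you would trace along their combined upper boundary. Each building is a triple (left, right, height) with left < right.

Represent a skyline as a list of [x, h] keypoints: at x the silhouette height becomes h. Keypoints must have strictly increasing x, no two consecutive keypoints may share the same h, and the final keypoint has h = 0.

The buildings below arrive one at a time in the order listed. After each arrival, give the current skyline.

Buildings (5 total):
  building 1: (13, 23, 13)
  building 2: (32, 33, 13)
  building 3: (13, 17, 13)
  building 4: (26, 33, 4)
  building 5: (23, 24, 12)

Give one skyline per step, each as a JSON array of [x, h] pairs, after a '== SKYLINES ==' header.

== SKYLINES ==
[[13,13],[23,0]]
[[13,13],[23,0],[32,13],[33,0]]
[[13,13],[23,0],[32,13],[33,0]]
[[13,13],[23,0],[26,4],[32,13],[33,0]]
[[13,13],[23,12],[24,0],[26,4],[32,13],[33,0]]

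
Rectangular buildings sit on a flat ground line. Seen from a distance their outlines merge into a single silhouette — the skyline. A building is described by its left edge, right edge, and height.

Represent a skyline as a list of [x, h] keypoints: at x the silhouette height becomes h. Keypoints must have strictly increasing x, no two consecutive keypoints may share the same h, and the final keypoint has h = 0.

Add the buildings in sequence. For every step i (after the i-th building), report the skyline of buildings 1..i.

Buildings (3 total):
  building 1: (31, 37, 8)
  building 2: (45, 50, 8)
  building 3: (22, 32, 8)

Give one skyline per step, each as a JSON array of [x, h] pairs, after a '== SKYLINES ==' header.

== SKYLINES ==
[[31,8],[37,0]]
[[31,8],[37,0],[45,8],[50,0]]
[[22,8],[37,0],[45,8],[50,0]]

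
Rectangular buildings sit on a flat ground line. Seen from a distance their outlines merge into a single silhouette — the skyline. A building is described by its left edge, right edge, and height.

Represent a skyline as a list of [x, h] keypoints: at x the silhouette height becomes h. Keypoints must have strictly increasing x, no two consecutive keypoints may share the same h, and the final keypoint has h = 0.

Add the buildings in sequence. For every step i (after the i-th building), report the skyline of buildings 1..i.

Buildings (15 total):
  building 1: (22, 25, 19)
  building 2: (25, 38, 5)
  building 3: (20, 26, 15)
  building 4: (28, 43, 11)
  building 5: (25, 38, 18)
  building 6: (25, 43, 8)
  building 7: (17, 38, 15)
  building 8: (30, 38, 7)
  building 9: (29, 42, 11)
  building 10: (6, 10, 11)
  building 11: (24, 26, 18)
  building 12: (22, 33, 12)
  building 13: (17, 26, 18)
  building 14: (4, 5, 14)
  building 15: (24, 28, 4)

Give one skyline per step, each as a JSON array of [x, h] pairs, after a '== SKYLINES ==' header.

== SKYLINES ==
[[22,19],[25,0]]
[[22,19],[25,5],[38,0]]
[[20,15],[22,19],[25,15],[26,5],[38,0]]
[[20,15],[22,19],[25,15],[26,5],[28,11],[43,0]]
[[20,15],[22,19],[25,18],[38,11],[43,0]]
[[20,15],[22,19],[25,18],[38,11],[43,0]]
[[17,15],[22,19],[25,18],[38,11],[43,0]]
[[17,15],[22,19],[25,18],[38,11],[43,0]]
[[17,15],[22,19],[25,18],[38,11],[43,0]]
[[6,11],[10,0],[17,15],[22,19],[25,18],[38,11],[43,0]]
[[6,11],[10,0],[17,15],[22,19],[25,18],[38,11],[43,0]]
[[6,11],[10,0],[17,15],[22,19],[25,18],[38,11],[43,0]]
[[6,11],[10,0],[17,18],[22,19],[25,18],[38,11],[43,0]]
[[4,14],[5,0],[6,11],[10,0],[17,18],[22,19],[25,18],[38,11],[43,0]]
[[4,14],[5,0],[6,11],[10,0],[17,18],[22,19],[25,18],[38,11],[43,0]]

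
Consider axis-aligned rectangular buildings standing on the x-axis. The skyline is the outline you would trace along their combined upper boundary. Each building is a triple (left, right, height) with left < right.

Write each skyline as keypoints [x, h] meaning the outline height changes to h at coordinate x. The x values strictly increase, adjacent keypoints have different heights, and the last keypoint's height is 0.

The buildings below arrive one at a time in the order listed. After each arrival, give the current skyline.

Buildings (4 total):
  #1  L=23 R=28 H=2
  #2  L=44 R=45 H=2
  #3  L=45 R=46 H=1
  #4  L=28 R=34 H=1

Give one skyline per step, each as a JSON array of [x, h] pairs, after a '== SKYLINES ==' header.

== SKYLINES ==
[[23,2],[28,0]]
[[23,2],[28,0],[44,2],[45,0]]
[[23,2],[28,0],[44,2],[45,1],[46,0]]
[[23,2],[28,1],[34,0],[44,2],[45,1],[46,0]]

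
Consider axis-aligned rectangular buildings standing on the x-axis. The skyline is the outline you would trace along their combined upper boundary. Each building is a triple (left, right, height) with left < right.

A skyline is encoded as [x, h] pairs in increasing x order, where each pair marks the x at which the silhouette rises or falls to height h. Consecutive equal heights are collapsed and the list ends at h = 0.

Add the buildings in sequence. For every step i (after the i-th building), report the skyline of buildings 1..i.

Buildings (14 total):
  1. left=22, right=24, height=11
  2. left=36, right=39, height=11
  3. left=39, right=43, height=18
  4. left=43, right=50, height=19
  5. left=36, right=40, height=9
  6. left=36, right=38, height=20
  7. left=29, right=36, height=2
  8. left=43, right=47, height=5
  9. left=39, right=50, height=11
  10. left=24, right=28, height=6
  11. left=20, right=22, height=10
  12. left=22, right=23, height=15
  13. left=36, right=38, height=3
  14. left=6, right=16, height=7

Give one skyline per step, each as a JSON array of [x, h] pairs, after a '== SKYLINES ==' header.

== SKYLINES ==
[[22,11],[24,0]]
[[22,11],[24,0],[36,11],[39,0]]
[[22,11],[24,0],[36,11],[39,18],[43,0]]
[[22,11],[24,0],[36,11],[39,18],[43,19],[50,0]]
[[22,11],[24,0],[36,11],[39,18],[43,19],[50,0]]
[[22,11],[24,0],[36,20],[38,11],[39,18],[43,19],[50,0]]
[[22,11],[24,0],[29,2],[36,20],[38,11],[39,18],[43,19],[50,0]]
[[22,11],[24,0],[29,2],[36,20],[38,11],[39,18],[43,19],[50,0]]
[[22,11],[24,0],[29,2],[36,20],[38,11],[39,18],[43,19],[50,0]]
[[22,11],[24,6],[28,0],[29,2],[36,20],[38,11],[39,18],[43,19],[50,0]]
[[20,10],[22,11],[24,6],[28,0],[29,2],[36,20],[38,11],[39,18],[43,19],[50,0]]
[[20,10],[22,15],[23,11],[24,6],[28,0],[29,2],[36,20],[38,11],[39,18],[43,19],[50,0]]
[[20,10],[22,15],[23,11],[24,6],[28,0],[29,2],[36,20],[38,11],[39,18],[43,19],[50,0]]
[[6,7],[16,0],[20,10],[22,15],[23,11],[24,6],[28,0],[29,2],[36,20],[38,11],[39,18],[43,19],[50,0]]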